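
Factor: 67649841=3^2*7^2*131^1*1171^1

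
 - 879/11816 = -879/11816=- 0.07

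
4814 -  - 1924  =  6738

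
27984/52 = 538 + 2/13 = 538.15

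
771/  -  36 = - 257/12 = -21.42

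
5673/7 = 810 + 3/7 = 810.43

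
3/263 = 3/263 = 0.01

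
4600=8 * 575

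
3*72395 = 217185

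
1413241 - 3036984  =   - 1623743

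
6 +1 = 7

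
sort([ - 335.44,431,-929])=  [ - 929 ,-335.44,431]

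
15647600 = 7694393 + 7953207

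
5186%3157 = 2029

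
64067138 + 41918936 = 105986074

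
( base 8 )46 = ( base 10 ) 38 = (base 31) 17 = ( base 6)102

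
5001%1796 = 1409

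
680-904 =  - 224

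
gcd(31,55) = 1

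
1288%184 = 0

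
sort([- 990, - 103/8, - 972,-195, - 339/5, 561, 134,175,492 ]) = [ - 990 , - 972,-195 , - 339/5, - 103/8, 134 , 175,  492,561]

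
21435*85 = 1821975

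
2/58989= 2/58989 = 0.00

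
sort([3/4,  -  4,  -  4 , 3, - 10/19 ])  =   [ - 4,  -  4,  -  10/19,3/4, 3] 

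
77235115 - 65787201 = 11447914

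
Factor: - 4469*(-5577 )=24923613 = 3^1 * 11^1*13^2*41^1*109^1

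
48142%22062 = 4018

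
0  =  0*814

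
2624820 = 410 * 6402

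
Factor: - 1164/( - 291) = 4 =2^2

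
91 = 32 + 59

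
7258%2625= 2008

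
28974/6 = 4829 = 4829.00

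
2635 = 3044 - 409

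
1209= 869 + 340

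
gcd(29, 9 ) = 1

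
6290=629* 10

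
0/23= 0 = 0.00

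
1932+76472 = 78404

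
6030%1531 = 1437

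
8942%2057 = 714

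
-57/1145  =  - 1 + 1088/1145=- 0.05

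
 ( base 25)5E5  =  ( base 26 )53m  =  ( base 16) d98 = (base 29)440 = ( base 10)3480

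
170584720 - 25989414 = 144595306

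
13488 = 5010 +8478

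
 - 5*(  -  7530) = 37650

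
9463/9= 9463/9 = 1051.44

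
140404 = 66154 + 74250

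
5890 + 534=6424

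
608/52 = 11 +9/13 = 11.69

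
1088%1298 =1088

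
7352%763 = 485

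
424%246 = 178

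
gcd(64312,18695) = 1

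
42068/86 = 489+ 7/43 = 489.16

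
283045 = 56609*5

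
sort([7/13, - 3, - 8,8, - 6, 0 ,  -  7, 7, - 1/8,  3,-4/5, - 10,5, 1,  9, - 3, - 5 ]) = [ - 10,-8, - 7,  -  6, - 5, - 3,-3,-4/5, - 1/8,0, 7/13, 1, 3,  5,  7, 8, 9 ] 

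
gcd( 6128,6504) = 8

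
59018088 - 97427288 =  - 38409200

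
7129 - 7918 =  - 789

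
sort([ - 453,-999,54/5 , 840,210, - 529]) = [-999, - 529, - 453,54/5,  210,840 ] 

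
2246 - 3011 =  - 765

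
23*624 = 14352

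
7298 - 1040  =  6258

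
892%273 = 73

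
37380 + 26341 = 63721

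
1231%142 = 95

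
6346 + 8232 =14578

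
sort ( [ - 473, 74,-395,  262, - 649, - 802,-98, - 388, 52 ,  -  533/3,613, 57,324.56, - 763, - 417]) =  [ - 802, - 763,  -  649, -473,-417, - 395,-388, - 533/3 , - 98,52,57,74,262,  324.56, 613 ] 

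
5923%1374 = 427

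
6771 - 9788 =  - 3017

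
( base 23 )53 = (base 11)A8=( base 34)3g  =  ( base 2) 1110110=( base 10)118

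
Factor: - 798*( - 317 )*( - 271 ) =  - 2^1 *3^1*7^1*19^1 * 271^1*317^1  =  -  68553786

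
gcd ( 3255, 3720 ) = 465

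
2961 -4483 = - 1522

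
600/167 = 3+99/167 = 3.59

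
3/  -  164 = -3/164 = -0.02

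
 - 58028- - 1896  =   - 56132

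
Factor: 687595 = 5^1*137519^1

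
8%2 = 0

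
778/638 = 389/319 = 1.22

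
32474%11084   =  10306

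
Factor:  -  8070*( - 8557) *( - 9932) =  - 685854160680  =  - 2^3*3^1*5^1 * 13^1 * 43^1*191^1 * 199^1*269^1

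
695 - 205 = 490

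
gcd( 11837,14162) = 1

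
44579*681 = 30358299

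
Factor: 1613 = 1613^1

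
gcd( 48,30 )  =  6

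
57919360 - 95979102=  - 38059742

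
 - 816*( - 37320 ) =30453120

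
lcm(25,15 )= 75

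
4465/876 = 5 + 85/876 = 5.10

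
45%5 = 0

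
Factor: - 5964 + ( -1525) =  - 7489^1=- 7489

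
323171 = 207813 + 115358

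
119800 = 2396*50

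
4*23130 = 92520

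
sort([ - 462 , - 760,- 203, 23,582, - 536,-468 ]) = [ - 760,-536,  -  468,-462, - 203, 23,582]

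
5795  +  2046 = 7841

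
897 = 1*897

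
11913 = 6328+5585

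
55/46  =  1 + 9/46 = 1.20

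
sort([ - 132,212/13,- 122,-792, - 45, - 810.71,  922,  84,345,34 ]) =[ - 810.71, - 792, - 132, - 122, - 45,  212/13, 34,84, 345,922] 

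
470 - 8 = 462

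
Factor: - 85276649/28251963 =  - 3^( - 3 ) * 1046369^( - 1 )*85276649^1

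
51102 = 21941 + 29161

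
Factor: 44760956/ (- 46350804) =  - 3^( - 1)*19^(-1 )*71^1*397^2*203293^( - 1 ) = -  11190239/11587701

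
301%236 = 65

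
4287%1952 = 383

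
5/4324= 5/4324=0.00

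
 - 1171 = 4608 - 5779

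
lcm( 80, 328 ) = 3280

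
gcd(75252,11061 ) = 3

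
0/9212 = 0= 0.00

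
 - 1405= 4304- 5709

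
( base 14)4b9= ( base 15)432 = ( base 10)947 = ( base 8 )1663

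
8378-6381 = 1997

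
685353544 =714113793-28760249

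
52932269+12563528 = 65495797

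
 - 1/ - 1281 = 1/1281 = 0.00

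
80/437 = 80/437 = 0.18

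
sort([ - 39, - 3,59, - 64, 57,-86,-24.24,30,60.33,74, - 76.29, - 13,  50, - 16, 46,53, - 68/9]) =[ - 86, - 76.29, - 64, - 39, - 24.24, - 16, - 13 , - 68/9, - 3, 30,  46, 50,53, 57,59, 60.33,74]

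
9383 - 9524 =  - 141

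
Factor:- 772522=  - 2^1*  41^1*9421^1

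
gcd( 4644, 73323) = 9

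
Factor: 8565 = 3^1*5^1*571^1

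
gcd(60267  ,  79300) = 1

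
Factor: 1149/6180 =383/2060 = 2^( - 2 )*5^( - 1)*103^ ( -1)*383^1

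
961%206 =137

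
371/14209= 371/14209 = 0.03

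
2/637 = 2/637 = 0.00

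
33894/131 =33894/131  =  258.73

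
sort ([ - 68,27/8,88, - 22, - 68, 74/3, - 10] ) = [ - 68, - 68, -22, - 10, 27/8, 74/3,88 ] 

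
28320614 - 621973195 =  - 593652581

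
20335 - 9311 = 11024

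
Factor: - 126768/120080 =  - 3^1*5^( - 1 )*79^(-1 )*139^1 = - 417/395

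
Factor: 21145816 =2^3 * 2643227^1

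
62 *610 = 37820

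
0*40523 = 0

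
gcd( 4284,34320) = 12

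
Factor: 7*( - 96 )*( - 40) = 2^8*3^1*5^1*7^1 = 26880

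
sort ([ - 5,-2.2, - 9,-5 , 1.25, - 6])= [-9, - 6, - 5,-5, - 2.2,  1.25 ] 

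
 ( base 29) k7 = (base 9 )722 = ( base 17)209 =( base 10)587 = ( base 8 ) 1113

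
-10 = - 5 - 5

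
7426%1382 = 516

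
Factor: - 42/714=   -  17^( - 1)  =  -1/17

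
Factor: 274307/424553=11^2*457^ ( - 1 )*929^( - 1)*2267^1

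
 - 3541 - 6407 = -9948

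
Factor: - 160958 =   -  2^1*7^1*11497^1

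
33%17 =16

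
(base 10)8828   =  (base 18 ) 1948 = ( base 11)66a6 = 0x227C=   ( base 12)5138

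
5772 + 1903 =7675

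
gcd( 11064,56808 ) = 24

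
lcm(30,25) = 150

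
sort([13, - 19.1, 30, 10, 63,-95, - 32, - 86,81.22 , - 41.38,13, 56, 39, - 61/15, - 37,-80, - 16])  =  [ - 95, - 86, - 80, - 41.38, - 37, - 32, - 19.1, - 16 , - 61/15, 10, 13, 13,30, 39, 56, 63, 81.22] 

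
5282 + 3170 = 8452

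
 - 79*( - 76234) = 6022486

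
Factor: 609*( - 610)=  - 2^1*3^1*5^1*7^1*29^1*61^1   =  -  371490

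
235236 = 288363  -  53127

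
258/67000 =129/33500 = 0.00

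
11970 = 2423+9547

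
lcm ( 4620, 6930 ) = 13860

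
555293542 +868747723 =1424041265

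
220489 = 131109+89380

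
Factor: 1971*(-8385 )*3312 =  - 54736877520 = - 2^4*3^6 * 5^1 * 13^1*23^1*43^1* 73^1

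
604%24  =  4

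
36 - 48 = - 12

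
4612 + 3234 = 7846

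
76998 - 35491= 41507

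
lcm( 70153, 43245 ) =3156885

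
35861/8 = 35861/8 = 4482.62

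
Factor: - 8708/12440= -2^( - 1) * 5^(  -  1 )*7^1 = -7/10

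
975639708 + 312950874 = 1288590582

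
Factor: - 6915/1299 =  - 5^1* 433^( - 1 )*461^1  =  - 2305/433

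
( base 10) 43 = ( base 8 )53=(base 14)31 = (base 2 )101011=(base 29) 1E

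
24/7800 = 1/325=0.00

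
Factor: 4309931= 1297^1*3323^1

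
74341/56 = 74341/56 = 1327.52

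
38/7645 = 38/7645 = 0.00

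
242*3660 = 885720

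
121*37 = 4477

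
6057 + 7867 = 13924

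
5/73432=5/73432 = 0.00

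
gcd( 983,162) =1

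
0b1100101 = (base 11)92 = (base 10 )101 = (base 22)4D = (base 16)65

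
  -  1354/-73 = 1354/73 = 18.55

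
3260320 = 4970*656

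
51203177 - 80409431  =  -29206254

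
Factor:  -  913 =-11^1 *83^1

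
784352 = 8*98044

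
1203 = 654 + 549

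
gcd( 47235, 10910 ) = 5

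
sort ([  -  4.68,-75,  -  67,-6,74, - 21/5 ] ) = [ - 75,-67, - 6, - 4.68, - 21/5,74 ]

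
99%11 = 0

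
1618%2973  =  1618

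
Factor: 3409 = 7^1*487^1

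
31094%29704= 1390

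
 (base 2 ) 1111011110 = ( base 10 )990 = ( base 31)10t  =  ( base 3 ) 1100200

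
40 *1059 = 42360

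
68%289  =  68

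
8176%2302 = 1270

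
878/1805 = 878/1805 = 0.49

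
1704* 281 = 478824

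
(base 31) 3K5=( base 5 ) 103013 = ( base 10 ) 3508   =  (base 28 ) 4D8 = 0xDB4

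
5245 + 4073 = 9318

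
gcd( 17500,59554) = 2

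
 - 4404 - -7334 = 2930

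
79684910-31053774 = 48631136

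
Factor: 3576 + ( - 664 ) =2912 = 2^5*7^1*13^1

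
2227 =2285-58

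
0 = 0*1059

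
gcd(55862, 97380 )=2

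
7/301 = 1/43 =0.02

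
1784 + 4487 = 6271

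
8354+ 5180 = 13534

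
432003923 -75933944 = 356069979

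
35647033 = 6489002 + 29158031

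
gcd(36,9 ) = 9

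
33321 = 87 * 383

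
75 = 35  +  40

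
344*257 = 88408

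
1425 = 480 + 945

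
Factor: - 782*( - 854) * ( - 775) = -517566700 =- 2^2*5^2 * 7^1*17^1*23^1*31^1*61^1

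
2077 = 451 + 1626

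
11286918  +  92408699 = 103695617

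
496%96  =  16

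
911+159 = 1070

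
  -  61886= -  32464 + -29422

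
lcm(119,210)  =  3570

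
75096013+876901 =75972914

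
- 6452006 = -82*78683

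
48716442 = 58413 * 834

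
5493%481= 202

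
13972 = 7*1996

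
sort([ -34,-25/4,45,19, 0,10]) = [-34,- 25/4 , 0, 10,19, 45]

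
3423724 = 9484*361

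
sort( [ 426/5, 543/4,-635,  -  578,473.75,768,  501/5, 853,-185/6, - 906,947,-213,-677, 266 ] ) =[ - 906, - 677,-635, - 578, - 213, -185/6,426/5,501/5, 543/4, 266, 473.75,  768, 853, 947 ] 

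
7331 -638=6693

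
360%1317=360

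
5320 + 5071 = 10391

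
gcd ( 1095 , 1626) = 3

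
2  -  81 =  - 79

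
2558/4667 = 2558/4667 = 0.55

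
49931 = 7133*7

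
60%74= 60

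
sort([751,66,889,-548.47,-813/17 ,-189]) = [ - 548.47, - 189, - 813/17,  66 , 751 , 889]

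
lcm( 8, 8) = 8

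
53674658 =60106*893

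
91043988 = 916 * 99393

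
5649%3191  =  2458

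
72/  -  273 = - 24/91 = - 0.26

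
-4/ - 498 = 2/249 = 0.01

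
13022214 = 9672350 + 3349864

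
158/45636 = 79/22818 =0.00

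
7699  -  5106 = 2593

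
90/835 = 18/167 = 0.11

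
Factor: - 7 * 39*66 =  - 2^1*3^2*7^1*11^1*13^1 = - 18018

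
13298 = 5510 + 7788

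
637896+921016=1558912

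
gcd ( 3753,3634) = 1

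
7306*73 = 533338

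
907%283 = 58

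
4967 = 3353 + 1614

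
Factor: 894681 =3^2*99409^1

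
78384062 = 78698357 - 314295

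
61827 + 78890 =140717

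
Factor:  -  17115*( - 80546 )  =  2^1*3^1*5^1*7^1  *17^1*23^1*103^1*163^1 = 1378544790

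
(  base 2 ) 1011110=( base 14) 6a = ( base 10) 94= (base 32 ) 2U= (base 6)234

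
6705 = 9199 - 2494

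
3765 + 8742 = 12507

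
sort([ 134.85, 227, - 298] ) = [ - 298,134.85, 227]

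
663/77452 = 39/4556  =  0.01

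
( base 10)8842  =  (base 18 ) 1954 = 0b10001010001010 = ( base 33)83v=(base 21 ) k11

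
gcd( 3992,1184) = 8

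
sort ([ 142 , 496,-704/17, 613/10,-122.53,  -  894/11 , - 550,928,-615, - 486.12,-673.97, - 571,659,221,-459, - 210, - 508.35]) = [ - 673.97,-615, -571,  -  550,-508.35, - 486.12, - 459 , -210,  -  122.53, -894/11, - 704/17, 613/10,142,221,  496,659,928] 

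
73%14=3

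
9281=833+8448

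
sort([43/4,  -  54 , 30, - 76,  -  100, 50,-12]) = [ - 100, - 76,  -  54,-12,43/4, 30,50]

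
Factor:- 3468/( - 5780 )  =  3^1*5^(-1) = 3/5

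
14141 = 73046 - 58905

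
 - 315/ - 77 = 4  +  1/11 = 4.09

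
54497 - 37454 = 17043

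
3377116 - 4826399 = -1449283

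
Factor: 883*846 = 747018 = 2^1*3^2*47^1 * 883^1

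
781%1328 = 781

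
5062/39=129 + 31/39 =129.79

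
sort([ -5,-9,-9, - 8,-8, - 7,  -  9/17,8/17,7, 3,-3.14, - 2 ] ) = [  -  9,-9, - 8,-8, - 7, - 5, - 3.14,-2,-9/17, 8/17, 3,  7 ] 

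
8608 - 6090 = 2518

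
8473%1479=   1078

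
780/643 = 780/643 = 1.21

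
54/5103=2/189 = 0.01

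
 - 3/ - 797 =3/797  =  0.00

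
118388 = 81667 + 36721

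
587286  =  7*83898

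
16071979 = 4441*3619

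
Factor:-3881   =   - 3881^1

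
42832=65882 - 23050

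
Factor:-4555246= - 2^1* 269^1*8467^1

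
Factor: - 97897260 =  - 2^2*3^1*5^1*109^1*14969^1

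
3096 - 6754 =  - 3658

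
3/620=3/620 = 0.00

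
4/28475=4/28475  =  0.00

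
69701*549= 38265849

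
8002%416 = 98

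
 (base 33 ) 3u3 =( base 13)1C29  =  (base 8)10244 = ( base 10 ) 4260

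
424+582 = 1006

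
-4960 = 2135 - 7095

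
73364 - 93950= - 20586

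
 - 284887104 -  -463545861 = 178658757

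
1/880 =1/880=0.00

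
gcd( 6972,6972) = 6972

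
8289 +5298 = 13587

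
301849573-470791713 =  - 168942140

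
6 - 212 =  - 206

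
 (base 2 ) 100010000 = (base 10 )272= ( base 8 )420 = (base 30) 92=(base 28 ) 9k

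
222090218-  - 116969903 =339060121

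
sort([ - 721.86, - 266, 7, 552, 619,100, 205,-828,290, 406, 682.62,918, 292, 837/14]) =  [-828,-721.86, - 266, 7, 837/14, 100,205,290, 292, 406,552, 619, 682.62, 918 ]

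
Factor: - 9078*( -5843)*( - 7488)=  - 2^7*3^3*13^1 * 17^1*89^1 * 5843^1  =  - 397184141952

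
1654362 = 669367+984995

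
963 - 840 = 123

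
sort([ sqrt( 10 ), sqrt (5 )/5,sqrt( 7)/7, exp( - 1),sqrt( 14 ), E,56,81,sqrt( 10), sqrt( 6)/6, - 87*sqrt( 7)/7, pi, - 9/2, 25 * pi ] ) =[-87*sqrt (7 )/7, - 9/2, exp ( - 1 ),sqrt( 7)/7,  sqrt( 6)/6, sqrt( 5)/5, E, pi,sqrt(10), sqrt( 10),sqrt ( 14),  56 , 25*pi, 81] 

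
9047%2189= 291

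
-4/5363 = - 4/5363 = -0.00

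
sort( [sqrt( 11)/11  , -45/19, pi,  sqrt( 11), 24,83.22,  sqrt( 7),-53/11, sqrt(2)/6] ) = [ - 53/11,-45/19,sqrt ( 2)/6, sqrt( 11)/11, sqrt(7 ),pi,sqrt( 11),24,83.22 ]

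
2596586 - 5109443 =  - 2512857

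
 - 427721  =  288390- 716111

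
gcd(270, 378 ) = 54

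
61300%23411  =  14478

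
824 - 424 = 400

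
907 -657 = 250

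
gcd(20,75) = 5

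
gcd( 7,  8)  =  1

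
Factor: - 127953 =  - 3^3* 7^1*677^1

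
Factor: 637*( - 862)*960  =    -  527130240  =  - 2^7*3^1 * 5^1*7^2*13^1 * 431^1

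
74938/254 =295  +  4/127 = 295.03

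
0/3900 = 0 = 0.00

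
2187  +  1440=3627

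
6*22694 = 136164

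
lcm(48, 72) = 144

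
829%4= 1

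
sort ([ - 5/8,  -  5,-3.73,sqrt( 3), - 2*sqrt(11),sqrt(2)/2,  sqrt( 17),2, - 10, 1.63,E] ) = [ - 10, - 2*sqrt(11),-5,-3.73,- 5/8,sqrt( 2)/2, 1.63, sqrt( 3), 2,E,sqrt( 17)]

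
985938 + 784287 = 1770225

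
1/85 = 1/85 = 0.01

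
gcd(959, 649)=1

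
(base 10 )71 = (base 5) 241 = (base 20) 3B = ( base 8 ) 107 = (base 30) 2B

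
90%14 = 6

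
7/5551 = 1/793 = 0.00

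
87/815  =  87/815= 0.11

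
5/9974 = 5/9974  =  0.00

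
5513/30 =5513/30 = 183.77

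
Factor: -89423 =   -  223^1*401^1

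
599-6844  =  -6245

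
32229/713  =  45  +  144/713= 45.20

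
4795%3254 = 1541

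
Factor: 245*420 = 102900 = 2^2*3^1*5^2*7^3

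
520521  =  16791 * 31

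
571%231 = 109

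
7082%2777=1528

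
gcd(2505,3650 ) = 5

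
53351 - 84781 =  - 31430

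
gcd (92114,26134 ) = 2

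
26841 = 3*8947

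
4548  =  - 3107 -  - 7655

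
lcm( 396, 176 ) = 1584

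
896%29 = 26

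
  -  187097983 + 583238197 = 396140214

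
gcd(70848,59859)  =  27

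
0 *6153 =0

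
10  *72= 720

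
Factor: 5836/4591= 2^2*1459^1*4591^(-1) 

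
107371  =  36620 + 70751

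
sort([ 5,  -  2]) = [ - 2, 5 ] 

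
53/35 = 1 + 18/35= 1.51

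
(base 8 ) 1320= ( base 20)1g0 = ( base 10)720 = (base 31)n7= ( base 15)330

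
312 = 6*52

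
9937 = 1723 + 8214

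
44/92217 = 44/92217 =0.00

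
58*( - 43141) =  - 2502178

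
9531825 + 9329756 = 18861581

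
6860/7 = 980  =  980.00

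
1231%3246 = 1231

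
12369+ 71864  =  84233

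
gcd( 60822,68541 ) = 93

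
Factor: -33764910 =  - 2^1*3^1*5^1 * 739^1*1523^1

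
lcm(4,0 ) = 0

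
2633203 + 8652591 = 11285794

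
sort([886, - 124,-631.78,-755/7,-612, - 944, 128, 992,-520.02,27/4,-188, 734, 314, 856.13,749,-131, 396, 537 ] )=[ - 944,-631.78,  -  612, - 520.02, - 188, - 131,-124 ,-755/7,  27/4 , 128, 314 , 396,537,  734,  749, 856.13, 886, 992 ] 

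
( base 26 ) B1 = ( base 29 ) 9Q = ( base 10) 287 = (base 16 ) 11f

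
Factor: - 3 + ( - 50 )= - 53^1  =  - 53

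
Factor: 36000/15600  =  30/13 = 2^1*3^1*5^1*13^( - 1)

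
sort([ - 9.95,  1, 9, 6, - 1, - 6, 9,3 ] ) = [ - 9.95,-6, - 1,1, 3, 6,  9, 9]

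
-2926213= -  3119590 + 193377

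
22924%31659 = 22924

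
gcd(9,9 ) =9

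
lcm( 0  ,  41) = 0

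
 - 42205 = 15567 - 57772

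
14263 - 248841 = -234578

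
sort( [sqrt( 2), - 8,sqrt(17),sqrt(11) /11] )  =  [ - 8, sqrt(11) /11,sqrt( 2),sqrt( 17 )] 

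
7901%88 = 69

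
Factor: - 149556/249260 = - 3/5= - 3^1 * 5^ ( - 1)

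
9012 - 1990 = 7022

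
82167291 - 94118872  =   - 11951581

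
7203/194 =7203/194  =  37.13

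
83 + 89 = 172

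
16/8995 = 16/8995 = 0.00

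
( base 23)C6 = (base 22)CI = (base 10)282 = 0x11a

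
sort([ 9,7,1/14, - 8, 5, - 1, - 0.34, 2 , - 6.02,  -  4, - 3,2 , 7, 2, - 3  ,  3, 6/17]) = [-8,-6.02, - 4, - 3,  -  3, - 1, - 0.34,1/14,6/17 , 2, 2, 2, 3, 5, 7, 7, 9]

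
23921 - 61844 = -37923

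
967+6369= 7336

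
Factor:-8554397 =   -  101^1*84697^1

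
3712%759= 676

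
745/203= 745/203 = 3.67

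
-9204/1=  - 9204 = - 9204.00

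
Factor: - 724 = -2^2* 181^1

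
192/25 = 192/25 = 7.68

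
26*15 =390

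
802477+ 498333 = 1300810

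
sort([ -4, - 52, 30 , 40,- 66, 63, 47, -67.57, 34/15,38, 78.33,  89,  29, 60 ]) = [ - 67.57, - 66, - 52, - 4,34/15, 29, 30 , 38, 40,47, 60, 63,78.33,89]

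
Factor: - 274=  - 2^1*137^1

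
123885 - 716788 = -592903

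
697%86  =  9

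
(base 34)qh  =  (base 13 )544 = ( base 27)16A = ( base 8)1605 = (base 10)901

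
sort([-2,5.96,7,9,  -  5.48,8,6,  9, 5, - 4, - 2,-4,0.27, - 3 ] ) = [-5.48,  -  4, - 4  ,  -  3,- 2, - 2, 0.27, 5,5.96 , 6,7,8,  9, 9] 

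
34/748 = 1/22 = 0.05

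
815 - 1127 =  - 312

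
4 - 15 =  - 11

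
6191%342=35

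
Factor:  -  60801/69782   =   - 2^( - 1 )*3^1*13^1*23^( - 1 ) * 37^( - 1)*41^(-1)*1559^1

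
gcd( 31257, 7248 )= 453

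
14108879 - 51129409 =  - 37020530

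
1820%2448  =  1820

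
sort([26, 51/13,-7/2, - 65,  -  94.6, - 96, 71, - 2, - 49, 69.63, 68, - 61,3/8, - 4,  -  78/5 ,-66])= [ - 96,-94.6, - 66,  -  65 ,  -  61,- 49, - 78/5,-4,-7/2, - 2, 3/8, 51/13, 26,68, 69.63, 71]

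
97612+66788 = 164400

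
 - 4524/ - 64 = 70+ 11/16 = 70.69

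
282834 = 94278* 3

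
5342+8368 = 13710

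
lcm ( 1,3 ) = 3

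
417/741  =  139/247 = 0.56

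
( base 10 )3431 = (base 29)429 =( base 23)6b4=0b110101100111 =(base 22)71L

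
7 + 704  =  711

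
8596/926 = 4298/463 = 9.28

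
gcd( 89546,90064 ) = 2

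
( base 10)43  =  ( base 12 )37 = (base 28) 1F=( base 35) 18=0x2b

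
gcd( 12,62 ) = 2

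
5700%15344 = 5700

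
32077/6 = 5346 + 1/6 = 5346.17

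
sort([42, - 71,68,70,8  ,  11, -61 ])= [-71,  -  61, 8,11 , 42, 68, 70]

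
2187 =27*81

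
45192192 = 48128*939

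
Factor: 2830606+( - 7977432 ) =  - 2^1*2573413^1 = - 5146826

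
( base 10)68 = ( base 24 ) 2k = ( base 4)1010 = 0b1000100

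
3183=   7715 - 4532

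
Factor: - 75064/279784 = -11^1*41^( - 1 ) = - 11/41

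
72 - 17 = 55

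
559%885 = 559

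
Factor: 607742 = 2^1*303871^1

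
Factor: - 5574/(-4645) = 6/5 = 2^1 * 3^1*5^(  -  1 )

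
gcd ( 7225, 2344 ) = 1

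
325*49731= 16162575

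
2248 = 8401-6153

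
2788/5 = 2788/5 = 557.60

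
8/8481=8/8481 = 0.00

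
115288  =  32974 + 82314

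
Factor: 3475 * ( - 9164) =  - 2^2*5^2* 29^1*79^1*139^1 = - 31844900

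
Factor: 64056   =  2^3*3^1*17^1*157^1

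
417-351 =66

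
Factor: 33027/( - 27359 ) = -3^1 *101^1*251^(-1) = - 303/251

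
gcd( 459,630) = 9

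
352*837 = 294624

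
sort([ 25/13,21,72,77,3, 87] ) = [ 25/13, 3,  21 , 72,77,87 ]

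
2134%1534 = 600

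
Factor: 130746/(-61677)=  - 2^1*3^(  -  1)*89^(-1 )*283^1= - 566/267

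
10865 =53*205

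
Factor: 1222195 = 5^1*13^1*18803^1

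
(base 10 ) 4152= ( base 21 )98f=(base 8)10070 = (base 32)41O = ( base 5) 113102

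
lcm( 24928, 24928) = 24928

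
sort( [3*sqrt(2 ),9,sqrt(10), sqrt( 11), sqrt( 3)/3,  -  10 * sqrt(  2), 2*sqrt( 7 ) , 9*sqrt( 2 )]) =[- 10 *sqrt( 2 ), sqrt( 3)/3, sqrt( 10),  sqrt( 11),3*sqrt( 2 ),2 * sqrt( 7),9, 9*sqrt( 2 )]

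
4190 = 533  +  3657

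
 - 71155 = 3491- 74646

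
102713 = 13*7901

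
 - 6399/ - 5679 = 711/631 = 1.13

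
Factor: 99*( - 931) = -92169 = - 3^2*7^2 *11^1*19^1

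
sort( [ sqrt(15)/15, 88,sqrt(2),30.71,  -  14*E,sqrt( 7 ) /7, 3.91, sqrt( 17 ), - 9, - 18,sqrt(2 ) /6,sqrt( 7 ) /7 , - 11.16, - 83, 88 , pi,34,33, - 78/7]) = [-83, -14*E, - 18, - 11.16,  -  78/7, - 9,sqrt ( 2)/6, sqrt( 15 ) /15,sqrt (7)/7, sqrt( 7) /7,sqrt(2 ), pi,3.91,sqrt(17),30.71,33,34,88,88]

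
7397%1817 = 129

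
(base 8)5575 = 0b101101111101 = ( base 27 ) 40P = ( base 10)2941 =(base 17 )a30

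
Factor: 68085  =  3^2*5^1* 17^1*89^1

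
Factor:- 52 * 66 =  - 2^3 * 3^1*11^1*13^1 = -3432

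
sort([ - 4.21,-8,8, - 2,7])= [-8, - 4.21, - 2, 7, 8]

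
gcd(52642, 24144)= 2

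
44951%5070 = 4391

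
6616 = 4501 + 2115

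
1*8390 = 8390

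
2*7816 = 15632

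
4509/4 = 1127 + 1/4 = 1127.25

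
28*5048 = 141344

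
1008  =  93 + 915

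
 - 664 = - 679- - 15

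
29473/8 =3684 + 1/8 = 3684.12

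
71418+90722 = 162140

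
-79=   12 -91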